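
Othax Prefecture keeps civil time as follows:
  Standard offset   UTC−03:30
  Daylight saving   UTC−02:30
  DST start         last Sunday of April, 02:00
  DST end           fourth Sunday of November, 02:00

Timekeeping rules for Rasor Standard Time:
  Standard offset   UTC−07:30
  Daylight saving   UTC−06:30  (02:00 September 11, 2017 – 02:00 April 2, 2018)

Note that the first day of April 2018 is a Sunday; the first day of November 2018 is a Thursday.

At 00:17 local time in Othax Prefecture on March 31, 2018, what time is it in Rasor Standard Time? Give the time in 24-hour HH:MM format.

1 April 2018 is a Sunday, so Sundays fall on 1, 8, 15, 22, 29; the last is April 29.
1 November 2018 is a Thursday, so the first Sunday is November 4 and the fourth is November 25.
March 31, 2018 is outside the daylight-saving period (29 April – 25 November), so Othax Prefecture is on standard time, UTC−03:30.
00:17 Othax Prefecture + 3h30m = 03:47 UTC.
At the standard offset (UTC−07:30), 03:47 UTC − 7h30m = 20:17 Rasor Standard Time standard time (rolling into the previous day, 30 March 2018).
The standard-time date in Rasor Standard Time, March 30, 2018, falls between 11 September 2017 and 2 April 2018, so daylight saving is in effect and Rasor Standard Time is at UTC−06:30.
03:47 UTC − 6h30m = 21:17 Rasor Standard Time (rolling into the previous day, 30 March 2018).

21:17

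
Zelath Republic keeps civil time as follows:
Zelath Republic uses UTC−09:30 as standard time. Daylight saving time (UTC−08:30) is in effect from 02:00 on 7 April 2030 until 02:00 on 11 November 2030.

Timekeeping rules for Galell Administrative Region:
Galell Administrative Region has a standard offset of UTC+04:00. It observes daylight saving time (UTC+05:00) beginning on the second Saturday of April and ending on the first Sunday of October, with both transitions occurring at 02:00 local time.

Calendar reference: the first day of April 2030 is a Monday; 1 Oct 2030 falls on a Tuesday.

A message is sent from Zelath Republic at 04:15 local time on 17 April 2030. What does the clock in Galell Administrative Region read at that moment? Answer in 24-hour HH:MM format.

Daylight saving runs 7 April – 11 November; 17 April 2030 is inside that window, so Zelath Republic is at UTC−08:30.
04:15 Zelath Republic + 8h30m = 12:45 UTC.
1 April 2030 is a Monday, so the first Saturday is April 6 and the second is April 13.
1 October 2030 is a Tuesday, so the first Sunday is October 6.
At the standard offset (UTC+04:00), 12:45 UTC + 4h = 16:45 Galell Administrative Region standard time.
Daylight saving runs 13 April – 6 October; the standard-time date in Galell Administrative Region, 17 April 2030, is inside that window, so Galell Administrative Region is at UTC+05:00.
12:45 UTC + 5h = 17:45 Galell Administrative Region.

17:45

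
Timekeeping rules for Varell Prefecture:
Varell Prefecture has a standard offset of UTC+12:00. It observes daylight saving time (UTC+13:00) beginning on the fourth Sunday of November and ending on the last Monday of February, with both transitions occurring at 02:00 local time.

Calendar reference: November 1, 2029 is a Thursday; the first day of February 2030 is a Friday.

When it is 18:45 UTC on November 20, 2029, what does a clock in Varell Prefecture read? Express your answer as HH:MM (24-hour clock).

06:45

1 November 2029 is a Thursday, so the first Sunday is November 4 and the fourth is November 25.
1 February 2030 is a Friday, so Mondays fall on 4, 11, 18, 25; the last is February 25.
At the standard offset (UTC+12:00), 18:45 UTC + 12h = 06:45 Varell Prefecture standard time (rolling into the next day, 21 November 2029).
The standard-time date in Varell Prefecture, November 21, 2029, does not fall between 25 November 2029 and 25 February 2030, so daylight saving is not in effect and Varell Prefecture is at UTC+12:00.
18:45 UTC + 12h = 06:45 local (rolling into the next day, 21 November 2029).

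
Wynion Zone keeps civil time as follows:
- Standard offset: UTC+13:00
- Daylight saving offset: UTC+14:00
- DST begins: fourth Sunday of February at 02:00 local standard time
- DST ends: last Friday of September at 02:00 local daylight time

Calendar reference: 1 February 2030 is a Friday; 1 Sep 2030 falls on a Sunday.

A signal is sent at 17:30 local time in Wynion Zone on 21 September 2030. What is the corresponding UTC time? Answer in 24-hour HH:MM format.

03:30

1 February 2030 is a Friday, so the first Sunday is February 3 and the fourth is February 24.
1 September 2030 is a Sunday, so Fridays fall on 6, 13, 20, 27; the last is September 27.
Daylight saving runs 24 February – 27 September; 21 September 2030 is inside that window, so Wynion Zone is at UTC+14:00.
17:30 local − 14h = 03:30 UTC.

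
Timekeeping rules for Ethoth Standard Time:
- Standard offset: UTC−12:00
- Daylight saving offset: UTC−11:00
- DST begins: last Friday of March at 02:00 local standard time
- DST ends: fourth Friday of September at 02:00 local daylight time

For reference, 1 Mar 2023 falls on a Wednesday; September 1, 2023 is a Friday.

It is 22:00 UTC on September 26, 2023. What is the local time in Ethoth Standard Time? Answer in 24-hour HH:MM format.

1 March 2023 is a Wednesday, so Fridays fall on 3, 10, 17, 24, 31; the last is March 31.
1 September 2023 is a Friday, so the first Friday is September 1 and the fourth is September 22.
At the standard offset (UTC−12:00), 22:00 UTC − 12h = 10:00 Ethoth Standard Time standard time.
The standard-time date in Ethoth Standard Time, September 26, 2023, does not fall between 31 March and 22 September, so daylight saving is not in effect and Ethoth Standard Time is at UTC−12:00.
22:00 UTC − 12h = 10:00 local.

10:00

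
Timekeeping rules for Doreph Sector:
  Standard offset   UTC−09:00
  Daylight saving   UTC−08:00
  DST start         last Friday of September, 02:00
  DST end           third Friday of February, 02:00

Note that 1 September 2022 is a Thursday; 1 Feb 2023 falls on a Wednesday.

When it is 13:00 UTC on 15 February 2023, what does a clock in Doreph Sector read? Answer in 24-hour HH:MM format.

1 September 2022 is a Thursday, so Fridays fall on 2, 9, 16, 23, 30; the last is September 30.
1 February 2023 is a Wednesday, so the first Friday is February 3 and the third is February 17.
At the standard offset (UTC−09:00), 13:00 UTC − 9h = 04:00 Doreph Sector standard time.
The standard-time date in Doreph Sector, 15 February 2023, lies within the daylight-saving period (30 September 2022 – 17 February 2023), so Doreph Sector is on daylight time, UTC−08:00.
13:00 UTC − 8h = 05:00 local.

05:00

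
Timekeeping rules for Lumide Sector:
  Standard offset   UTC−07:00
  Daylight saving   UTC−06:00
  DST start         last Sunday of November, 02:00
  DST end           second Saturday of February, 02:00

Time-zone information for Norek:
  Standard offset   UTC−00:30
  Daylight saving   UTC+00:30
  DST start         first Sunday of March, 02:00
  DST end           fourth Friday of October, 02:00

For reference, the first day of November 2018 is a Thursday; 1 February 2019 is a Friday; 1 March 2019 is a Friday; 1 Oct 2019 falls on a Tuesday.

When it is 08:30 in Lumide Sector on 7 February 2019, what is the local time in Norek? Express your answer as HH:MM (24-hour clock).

1 November 2018 is a Thursday, so Sundays fall on 4, 11, 18, 25; the last is November 25.
1 February 2019 is a Friday, so the first Saturday is February 2 and the second is February 9.
7 February 2019 lies within the daylight-saving period (25 November 2018 – 9 February 2019), so Lumide Sector is on daylight time, UTC−06:00.
08:30 Lumide Sector + 6h = 14:30 UTC.
1 March 2019 is a Friday, so the first Sunday is March 3.
1 October 2019 is a Tuesday, so the first Friday is October 4 and the fourth is October 25.
At the standard offset (UTC−00:30), 14:30 UTC − 0h30m = 14:00 Norek standard time.
The standard-time date in Norek, 7 February 2019, is outside the daylight-saving period (3 March – 25 October), so Norek is on standard time, UTC−00:30.
14:30 UTC − 0h30m = 14:00 Norek.

14:00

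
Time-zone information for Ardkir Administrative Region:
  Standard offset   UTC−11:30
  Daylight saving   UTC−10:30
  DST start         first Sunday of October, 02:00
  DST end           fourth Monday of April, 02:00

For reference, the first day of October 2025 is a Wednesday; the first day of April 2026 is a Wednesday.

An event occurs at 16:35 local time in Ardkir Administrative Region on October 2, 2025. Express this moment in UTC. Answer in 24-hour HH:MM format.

1 October 2025 is a Wednesday, so the first Sunday is October 5.
1 April 2026 is a Wednesday, so the first Monday is April 6 and the fourth is April 27.
October 2, 2025 is outside the daylight-saving period (5 October 2025 – 27 April 2026), so Ardkir Administrative Region is on standard time, UTC−11:30.
16:35 local + 11h30m = 04:05 UTC (rolling into the next day, 3 October 2025).

04:05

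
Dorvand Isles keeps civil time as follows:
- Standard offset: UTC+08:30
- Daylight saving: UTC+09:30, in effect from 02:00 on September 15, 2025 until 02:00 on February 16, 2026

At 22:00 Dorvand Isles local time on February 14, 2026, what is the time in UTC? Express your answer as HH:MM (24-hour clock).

12:30

February 14, 2026 falls between 15 September 2025 and 16 February 2026, so daylight saving is in effect and Dorvand Isles is at UTC+09:30.
22:00 local − 9h30m = 12:30 UTC.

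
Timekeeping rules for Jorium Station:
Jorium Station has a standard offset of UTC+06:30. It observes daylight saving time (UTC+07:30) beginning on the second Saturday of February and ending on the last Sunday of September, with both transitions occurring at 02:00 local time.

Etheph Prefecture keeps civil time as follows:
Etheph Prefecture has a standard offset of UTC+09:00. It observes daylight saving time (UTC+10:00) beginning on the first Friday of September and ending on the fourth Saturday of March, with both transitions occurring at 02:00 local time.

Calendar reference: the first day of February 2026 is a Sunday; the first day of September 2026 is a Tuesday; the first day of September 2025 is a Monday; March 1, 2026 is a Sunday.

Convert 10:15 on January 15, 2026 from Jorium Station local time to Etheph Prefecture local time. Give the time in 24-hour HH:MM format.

13:45

1 February 2026 is a Sunday, so the first Saturday is February 7 and the second is February 14.
1 September 2026 is a Tuesday, so Sundays fall on 6, 13, 20, 27; the last is September 27.
January 15, 2026 does not fall between 14 February and 27 September, so daylight saving is not in effect and Jorium Station is at UTC+06:30.
10:15 Jorium Station − 6h30m = 03:45 UTC.
1 September 2025 is a Monday, so the first Friday is September 5.
1 March 2026 is a Sunday, so the first Saturday is March 7 and the fourth is March 28.
At the standard offset (UTC+09:00), 03:45 UTC + 9h = 12:45 Etheph Prefecture standard time.
The standard-time date in Etheph Prefecture, January 15, 2026, lies within the daylight-saving period (5 September 2025 – 28 March 2026), so Etheph Prefecture is on daylight time, UTC+10:00.
03:45 UTC + 10h = 13:45 Etheph Prefecture.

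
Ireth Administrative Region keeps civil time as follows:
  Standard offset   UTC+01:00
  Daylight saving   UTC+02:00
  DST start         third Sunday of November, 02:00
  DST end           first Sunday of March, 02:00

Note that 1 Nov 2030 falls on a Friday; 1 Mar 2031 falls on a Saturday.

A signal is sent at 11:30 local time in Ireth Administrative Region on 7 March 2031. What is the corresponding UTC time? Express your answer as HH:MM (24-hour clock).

1 November 2030 is a Friday, so the first Sunday is November 3 and the third is November 17.
1 March 2031 is a Saturday, so the first Sunday is March 2.
7 March 2031 does not fall between 17 November 2030 and 2 March 2031, so daylight saving is not in effect and Ireth Administrative Region is at UTC+01:00.
11:30 local − 1h = 10:30 UTC.

10:30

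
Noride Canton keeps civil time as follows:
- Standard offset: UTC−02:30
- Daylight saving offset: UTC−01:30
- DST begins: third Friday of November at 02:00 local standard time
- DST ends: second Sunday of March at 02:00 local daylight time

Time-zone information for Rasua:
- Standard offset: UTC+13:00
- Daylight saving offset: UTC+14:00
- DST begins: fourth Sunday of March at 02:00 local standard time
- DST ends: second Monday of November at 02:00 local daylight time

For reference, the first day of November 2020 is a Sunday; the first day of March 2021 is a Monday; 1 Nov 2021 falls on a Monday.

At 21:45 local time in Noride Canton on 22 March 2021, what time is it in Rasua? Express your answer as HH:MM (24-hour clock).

1 November 2020 is a Sunday, so the first Friday is November 6 and the third is November 20.
1 March 2021 is a Monday, so the first Sunday is March 7 and the second is March 14.
22 March 2021 is outside the daylight-saving period (20 November 2020 – 14 March 2021), so Noride Canton is on standard time, UTC−02:30.
21:45 Noride Canton + 2h30m = 00:15 UTC (rolling into the next day, 23 March 2021).
1 March 2021 is a Monday, so the first Sunday is March 7 and the fourth is March 28.
1 November 2021 is a Monday, so the first Monday is November 1 and the second is November 8.
At the standard offset (UTC+13:00), 00:15 UTC + 13h = 13:15 Rasua standard time.
Daylight saving runs 28 March – 8 November; the standard-time date in Rasua, 23 March 2021, is outside that window, so Rasua is on standard time at UTC+13:00.
00:15 UTC + 13h = 13:15 Rasua.

13:15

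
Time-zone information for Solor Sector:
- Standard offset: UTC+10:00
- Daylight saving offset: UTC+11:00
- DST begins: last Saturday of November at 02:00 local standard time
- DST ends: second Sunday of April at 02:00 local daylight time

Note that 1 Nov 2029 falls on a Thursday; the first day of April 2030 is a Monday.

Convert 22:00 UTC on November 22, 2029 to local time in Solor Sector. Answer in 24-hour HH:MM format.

1 November 2029 is a Thursday, so Saturdays fall on 3, 10, 17, 24; the last is November 24.
1 April 2030 is a Monday, so the first Sunday is April 7 and the second is April 14.
At the standard offset (UTC+10:00), 22:00 UTC + 10h = 08:00 Solor Sector standard time (rolling into the next day, 23 November 2029).
The standard-time date in Solor Sector, November 23, 2029, is outside the daylight-saving period (24 November 2029 – 14 April 2030), so Solor Sector is on standard time, UTC+10:00.
22:00 UTC + 10h = 08:00 local (rolling into the next day, 23 November 2029).

08:00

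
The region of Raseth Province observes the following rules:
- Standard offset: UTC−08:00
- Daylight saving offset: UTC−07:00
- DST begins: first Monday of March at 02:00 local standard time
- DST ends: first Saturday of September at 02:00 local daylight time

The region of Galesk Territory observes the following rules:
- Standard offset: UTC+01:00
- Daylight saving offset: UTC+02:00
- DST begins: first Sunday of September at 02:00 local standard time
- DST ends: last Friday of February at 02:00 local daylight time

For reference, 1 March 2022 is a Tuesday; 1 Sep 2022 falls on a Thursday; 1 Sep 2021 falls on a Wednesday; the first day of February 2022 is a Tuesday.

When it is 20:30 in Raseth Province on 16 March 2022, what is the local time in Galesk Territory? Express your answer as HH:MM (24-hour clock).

1 March 2022 is a Tuesday, so the first Monday is March 7.
1 September 2022 is a Thursday, so the first Saturday is September 3.
16 March 2022 falls between 7 March and 3 September, so daylight saving is in effect and Raseth Province is at UTC−07:00.
20:30 Raseth Province + 7h = 03:30 UTC (rolling into the next day, 17 March 2022).
1 September 2021 is a Wednesday, so the first Sunday is September 5.
1 February 2022 is a Tuesday, so Fridays fall on 4, 11, 18, 25; the last is February 25.
At the standard offset (UTC+01:00), 03:30 UTC + 1h = 04:30 Galesk Territory standard time.
Daylight saving runs 5 September 2021 – 25 February 2022; the standard-time date in Galesk Territory, 17 March 2022, is outside that window, so Galesk Territory is on standard time at UTC+01:00.
03:30 UTC + 1h = 04:30 Galesk Territory.

04:30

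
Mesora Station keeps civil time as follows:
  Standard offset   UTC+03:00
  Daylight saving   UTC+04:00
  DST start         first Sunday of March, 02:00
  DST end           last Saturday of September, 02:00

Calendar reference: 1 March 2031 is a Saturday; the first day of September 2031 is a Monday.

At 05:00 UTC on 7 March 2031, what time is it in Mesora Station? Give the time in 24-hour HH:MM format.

1 March 2031 is a Saturday, so the first Sunday is March 2.
1 September 2031 is a Monday, so Saturdays fall on 6, 13, 20, 27; the last is September 27.
At the standard offset (UTC+03:00), 05:00 UTC + 3h = 08:00 Mesora Station standard time.
The standard-time date in Mesora Station, 7 March 2031, lies within the daylight-saving period (2 March – 27 September), so Mesora Station is on daylight time, UTC+04:00.
05:00 UTC + 4h = 09:00 local.

09:00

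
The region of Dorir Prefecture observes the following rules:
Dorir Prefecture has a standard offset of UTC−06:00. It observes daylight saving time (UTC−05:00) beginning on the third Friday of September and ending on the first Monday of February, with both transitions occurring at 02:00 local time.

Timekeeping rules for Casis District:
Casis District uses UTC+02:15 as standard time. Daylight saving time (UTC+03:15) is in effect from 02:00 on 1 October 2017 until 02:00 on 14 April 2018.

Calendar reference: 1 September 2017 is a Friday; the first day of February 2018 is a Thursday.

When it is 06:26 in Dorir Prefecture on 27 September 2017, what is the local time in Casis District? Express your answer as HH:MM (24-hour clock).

13:41

1 September 2017 is a Friday, so the first Friday is September 1 and the third is September 15.
1 February 2018 is a Thursday, so the first Monday is February 5.
27 September 2017 lies within the daylight-saving period (15 September 2017 – 5 February 2018), so Dorir Prefecture is on daylight time, UTC−05:00.
06:26 Dorir Prefecture + 5h = 11:26 UTC.
At the standard offset (UTC+02:15), 11:26 UTC + 2h15m = 13:41 Casis District standard time.
The standard-time date in Casis District, 27 September 2017, is outside the daylight-saving period (1 October 2017 – 14 April 2018), so Casis District is on standard time, UTC+02:15.
11:26 UTC + 2h15m = 13:41 Casis District.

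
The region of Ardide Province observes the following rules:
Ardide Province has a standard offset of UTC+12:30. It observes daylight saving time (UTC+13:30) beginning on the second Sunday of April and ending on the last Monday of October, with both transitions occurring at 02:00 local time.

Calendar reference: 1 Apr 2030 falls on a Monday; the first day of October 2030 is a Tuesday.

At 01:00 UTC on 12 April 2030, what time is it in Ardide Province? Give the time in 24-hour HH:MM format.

1 April 2030 is a Monday, so the first Sunday is April 7 and the second is April 14.
1 October 2030 is a Tuesday, so Mondays fall on 7, 14, 21, 28; the last is October 28.
At the standard offset (UTC+12:30), 01:00 UTC + 12h30m = 13:30 Ardide Province standard time.
Daylight saving runs 14 April – 28 October; the standard-time date in Ardide Province, 12 April 2030, is outside that window, so Ardide Province is on standard time at UTC+12:30.
01:00 UTC + 12h30m = 13:30 local.

13:30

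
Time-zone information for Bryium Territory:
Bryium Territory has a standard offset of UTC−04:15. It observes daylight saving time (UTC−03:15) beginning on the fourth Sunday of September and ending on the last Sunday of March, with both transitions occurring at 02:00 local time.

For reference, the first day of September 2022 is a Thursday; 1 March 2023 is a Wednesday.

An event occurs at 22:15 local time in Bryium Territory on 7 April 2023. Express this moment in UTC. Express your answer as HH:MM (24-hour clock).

1 September 2022 is a Thursday, so the first Sunday is September 4 and the fourth is September 25.
1 March 2023 is a Wednesday, so Sundays fall on 5, 12, 19, 26; the last is March 26.
Daylight saving runs 25 September 2022 – 26 March 2023; 7 April 2023 is outside that window, so Bryium Territory is on standard time at UTC−04:15.
22:15 local + 4h15m = 02:30 UTC (rolling into the next day, 8 April 2023).

02:30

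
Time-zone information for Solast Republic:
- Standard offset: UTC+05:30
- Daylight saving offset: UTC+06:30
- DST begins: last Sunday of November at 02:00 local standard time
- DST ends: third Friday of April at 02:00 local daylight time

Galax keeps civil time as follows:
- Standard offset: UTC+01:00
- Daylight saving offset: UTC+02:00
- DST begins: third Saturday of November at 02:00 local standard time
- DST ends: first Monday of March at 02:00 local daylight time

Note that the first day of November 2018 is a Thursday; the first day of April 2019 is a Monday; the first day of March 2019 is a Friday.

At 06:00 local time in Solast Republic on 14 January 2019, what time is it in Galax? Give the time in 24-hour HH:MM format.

01:30

1 November 2018 is a Thursday, so Sundays fall on 4, 11, 18, 25; the last is November 25.
1 April 2019 is a Monday, so the first Friday is April 5 and the third is April 19.
Daylight saving runs 25 November 2018 – 19 April 2019; 14 January 2019 is inside that window, so Solast Republic is at UTC+06:30.
06:00 Solast Republic − 6h30m = 23:30 UTC (rolling into the previous day, 13 January 2019).
1 November 2018 is a Thursday, so the first Saturday is November 3 and the third is November 17.
1 March 2019 is a Friday, so the first Monday is March 4.
At the standard offset (UTC+01:00), 23:30 UTC + 1h = 00:30 Galax standard time (rolling into the next day, 14 January 2019).
Daylight saving runs 17 November 2018 – 4 March 2019; the standard-time date in Galax, 14 January 2019, is inside that window, so Galax is at UTC+02:00.
23:30 UTC + 2h = 01:30 Galax (rolling into the next day, 14 January 2019).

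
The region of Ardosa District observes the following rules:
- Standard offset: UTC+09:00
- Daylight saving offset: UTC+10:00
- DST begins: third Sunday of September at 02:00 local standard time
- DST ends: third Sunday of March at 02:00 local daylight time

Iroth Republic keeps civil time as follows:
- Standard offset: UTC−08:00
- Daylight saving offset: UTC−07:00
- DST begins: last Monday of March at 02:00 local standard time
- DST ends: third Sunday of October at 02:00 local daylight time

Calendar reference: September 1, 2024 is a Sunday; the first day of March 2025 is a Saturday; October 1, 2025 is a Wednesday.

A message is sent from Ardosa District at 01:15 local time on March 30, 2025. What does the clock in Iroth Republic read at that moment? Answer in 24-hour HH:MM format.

1 September 2024 is a Sunday, so the first Sunday is September 1 and the third is September 15.
1 March 2025 is a Saturday, so the first Sunday is March 2 and the third is March 16.
Daylight saving runs 15 September 2024 – 16 March 2025; March 30, 2025 is outside that window, so Ardosa District is on standard time at UTC+09:00.
01:15 Ardosa District − 9h = 16:15 UTC (rolling into the previous day, 29 March 2025).
1 March 2025 is a Saturday, so Mondays fall on 3, 10, 17, 24, 31; the last is March 31.
1 October 2025 is a Wednesday, so the first Sunday is October 5 and the third is October 19.
At the standard offset (UTC−08:00), 16:15 UTC − 8h = 08:15 Iroth Republic standard time.
Daylight saving runs 31 March – 19 October; the standard-time date in Iroth Republic, March 29, 2025, is outside that window, so Iroth Republic is on standard time at UTC−08:00.
16:15 UTC − 8h = 08:15 Iroth Republic.

08:15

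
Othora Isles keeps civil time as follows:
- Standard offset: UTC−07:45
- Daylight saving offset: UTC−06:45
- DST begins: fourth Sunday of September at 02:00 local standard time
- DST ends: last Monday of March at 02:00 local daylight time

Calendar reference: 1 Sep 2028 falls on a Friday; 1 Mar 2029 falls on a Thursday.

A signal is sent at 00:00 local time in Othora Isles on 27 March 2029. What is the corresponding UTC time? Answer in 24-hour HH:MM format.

1 September 2028 is a Friday, so the first Sunday is September 3 and the fourth is September 24.
1 March 2029 is a Thursday, so Mondays fall on 5, 12, 19, 26; the last is March 26.
Daylight saving runs 24 September 2028 – 26 March 2029; 27 March 2029 is outside that window, so Othora Isles is on standard time at UTC−07:45.
00:00 local + 7h45m = 07:45 UTC.

07:45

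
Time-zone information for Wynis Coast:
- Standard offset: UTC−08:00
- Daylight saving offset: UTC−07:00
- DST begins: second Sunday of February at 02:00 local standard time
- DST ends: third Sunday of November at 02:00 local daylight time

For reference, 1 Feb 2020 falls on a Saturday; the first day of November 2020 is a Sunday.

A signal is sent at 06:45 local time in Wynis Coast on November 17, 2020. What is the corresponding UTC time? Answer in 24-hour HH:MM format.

1 February 2020 is a Saturday, so the first Sunday is February 2 and the second is February 9.
1 November 2020 is a Sunday, so the first Sunday is November 1 and the third is November 15.
November 17, 2020 does not fall between 9 February and 15 November, so daylight saving is not in effect and Wynis Coast is at UTC−08:00.
06:45 local + 8h = 14:45 UTC.

14:45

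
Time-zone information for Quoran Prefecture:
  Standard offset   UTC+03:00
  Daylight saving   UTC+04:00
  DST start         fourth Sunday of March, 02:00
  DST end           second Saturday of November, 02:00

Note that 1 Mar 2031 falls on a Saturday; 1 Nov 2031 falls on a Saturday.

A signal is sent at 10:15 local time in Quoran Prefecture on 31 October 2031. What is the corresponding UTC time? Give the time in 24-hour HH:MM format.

06:15

1 March 2031 is a Saturday, so the first Sunday is March 2 and the fourth is March 23.
1 November 2031 is a Saturday, so the first Saturday is November 1 and the second is November 8.
Daylight saving runs 23 March – 8 November; 31 October 2031 is inside that window, so Quoran Prefecture is at UTC+04:00.
10:15 local − 4h = 06:15 UTC.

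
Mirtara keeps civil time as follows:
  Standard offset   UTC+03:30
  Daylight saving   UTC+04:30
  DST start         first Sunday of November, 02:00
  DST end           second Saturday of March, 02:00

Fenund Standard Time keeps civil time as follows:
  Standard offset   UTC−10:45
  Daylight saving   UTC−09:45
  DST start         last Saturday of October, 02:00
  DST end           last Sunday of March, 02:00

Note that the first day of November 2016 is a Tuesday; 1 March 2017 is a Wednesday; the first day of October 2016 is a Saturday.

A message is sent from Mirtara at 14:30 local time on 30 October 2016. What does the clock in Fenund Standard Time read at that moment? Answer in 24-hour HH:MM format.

01:15

1 November 2016 is a Tuesday, so the first Sunday is November 6.
1 March 2017 is a Wednesday, so the first Saturday is March 4 and the second is March 11.
30 October 2016 is outside the daylight-saving period (6 November 2016 – 11 March 2017), so Mirtara is on standard time, UTC+03:30.
14:30 Mirtara − 3h30m = 11:00 UTC.
1 October 2016 is a Saturday, so Saturdays fall on 1, 8, 15, 22, 29; the last is October 29.
1 March 2017 is a Wednesday, so Sundays fall on 5, 12, 19, 26; the last is March 26.
At the standard offset (UTC−10:45), 11:00 UTC − 10h45m = 00:15 Fenund Standard Time standard time.
The standard-time date in Fenund Standard Time, 30 October 2016, falls between 29 October 2016 and 26 March 2017, so daylight saving is in effect and Fenund Standard Time is at UTC−09:45.
11:00 UTC − 9h45m = 01:15 Fenund Standard Time.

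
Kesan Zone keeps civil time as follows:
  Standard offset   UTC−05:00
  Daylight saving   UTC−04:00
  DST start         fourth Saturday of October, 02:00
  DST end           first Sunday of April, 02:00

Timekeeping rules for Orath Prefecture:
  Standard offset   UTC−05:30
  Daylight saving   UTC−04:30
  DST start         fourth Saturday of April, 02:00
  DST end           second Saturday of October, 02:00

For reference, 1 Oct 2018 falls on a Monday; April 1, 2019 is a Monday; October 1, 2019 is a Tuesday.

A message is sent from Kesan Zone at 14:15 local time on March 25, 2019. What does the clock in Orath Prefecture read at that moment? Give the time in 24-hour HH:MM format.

12:45

1 October 2018 is a Monday, so the first Saturday is October 6 and the fourth is October 27.
1 April 2019 is a Monday, so the first Sunday is April 7.
Daylight saving runs 27 October 2018 – 7 April 2019; March 25, 2019 is inside that window, so Kesan Zone is at UTC−04:00.
14:15 Kesan Zone + 4h = 18:15 UTC.
1 April 2019 is a Monday, so the first Saturday is April 6 and the fourth is April 27.
1 October 2019 is a Tuesday, so the first Saturday is October 5 and the second is October 12.
At the standard offset (UTC−05:30), 18:15 UTC − 5h30m = 12:45 Orath Prefecture standard time.
Daylight saving runs 27 April – 12 October; the standard-time date in Orath Prefecture, March 25, 2019, is outside that window, so Orath Prefecture is on standard time at UTC−05:30.
18:15 UTC − 5h30m = 12:45 Orath Prefecture.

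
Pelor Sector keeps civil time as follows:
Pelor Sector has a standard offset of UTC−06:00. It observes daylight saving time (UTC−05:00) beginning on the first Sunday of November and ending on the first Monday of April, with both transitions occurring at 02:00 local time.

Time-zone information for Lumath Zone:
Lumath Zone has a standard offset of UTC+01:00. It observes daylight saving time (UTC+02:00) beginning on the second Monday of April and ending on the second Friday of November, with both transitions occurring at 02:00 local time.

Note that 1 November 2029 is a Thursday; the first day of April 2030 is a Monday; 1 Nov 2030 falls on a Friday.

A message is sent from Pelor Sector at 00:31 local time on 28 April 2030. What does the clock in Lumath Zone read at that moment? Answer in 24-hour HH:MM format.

08:31

1 November 2029 is a Thursday, so the first Sunday is November 4.
1 April 2030 is a Monday, so the first Monday is April 1.
Daylight saving runs 4 November 2029 – 1 April 2030; 28 April 2030 is outside that window, so Pelor Sector is on standard time at UTC−06:00.
00:31 Pelor Sector + 6h = 06:31 UTC.
1 April 2030 is a Monday, so the first Monday is April 1 and the second is April 8.
1 November 2030 is a Friday, so the first Friday is November 1 and the second is November 8.
At the standard offset (UTC+01:00), 06:31 UTC + 1h = 07:31 Lumath Zone standard time.
Daylight saving runs 8 April – 8 November; the standard-time date in Lumath Zone, 28 April 2030, is inside that window, so Lumath Zone is at UTC+02:00.
06:31 UTC + 2h = 08:31 Lumath Zone.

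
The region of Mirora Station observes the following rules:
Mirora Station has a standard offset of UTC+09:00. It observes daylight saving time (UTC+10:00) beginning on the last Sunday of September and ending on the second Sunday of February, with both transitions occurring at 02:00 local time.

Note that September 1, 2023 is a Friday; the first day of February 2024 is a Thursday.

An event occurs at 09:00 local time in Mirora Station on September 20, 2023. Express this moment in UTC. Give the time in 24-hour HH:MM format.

00:00

1 September 2023 is a Friday, so Sundays fall on 3, 10, 17, 24; the last is September 24.
1 February 2024 is a Thursday, so the first Sunday is February 4 and the second is February 11.
September 20, 2023 does not fall between 24 September 2023 and 11 February 2024, so daylight saving is not in effect and Mirora Station is at UTC+09:00.
09:00 local − 9h = 00:00 UTC.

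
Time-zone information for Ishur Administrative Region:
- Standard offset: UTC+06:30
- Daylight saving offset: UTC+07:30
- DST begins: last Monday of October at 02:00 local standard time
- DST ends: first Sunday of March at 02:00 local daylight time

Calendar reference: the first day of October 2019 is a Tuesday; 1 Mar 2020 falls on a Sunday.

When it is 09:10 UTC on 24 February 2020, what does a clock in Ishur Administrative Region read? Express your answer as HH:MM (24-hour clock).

16:40

1 October 2019 is a Tuesday, so Mondays fall on 7, 14, 21, 28; the last is October 28.
1 March 2020 is a Sunday, so the first Sunday is March 1.
At the standard offset (UTC+06:30), 09:10 UTC + 6h30m = 15:40 Ishur Administrative Region standard time.
The standard-time date in Ishur Administrative Region, 24 February 2020, falls between 28 October 2019 and 1 March 2020, so daylight saving is in effect and Ishur Administrative Region is at UTC+07:30.
09:10 UTC + 7h30m = 16:40 local.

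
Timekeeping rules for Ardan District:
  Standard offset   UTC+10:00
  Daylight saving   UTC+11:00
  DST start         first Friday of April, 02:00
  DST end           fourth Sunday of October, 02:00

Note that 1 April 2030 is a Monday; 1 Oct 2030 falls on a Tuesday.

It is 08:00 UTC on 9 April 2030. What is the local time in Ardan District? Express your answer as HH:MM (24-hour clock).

1 April 2030 is a Monday, so the first Friday is April 5.
1 October 2030 is a Tuesday, so the first Sunday is October 6 and the fourth is October 27.
At the standard offset (UTC+10:00), 08:00 UTC + 10h = 18:00 Ardan District standard time.
Daylight saving runs 5 April – 27 October; the standard-time date in Ardan District, 9 April 2030, is inside that window, so Ardan District is at UTC+11:00.
08:00 UTC + 11h = 19:00 local.

19:00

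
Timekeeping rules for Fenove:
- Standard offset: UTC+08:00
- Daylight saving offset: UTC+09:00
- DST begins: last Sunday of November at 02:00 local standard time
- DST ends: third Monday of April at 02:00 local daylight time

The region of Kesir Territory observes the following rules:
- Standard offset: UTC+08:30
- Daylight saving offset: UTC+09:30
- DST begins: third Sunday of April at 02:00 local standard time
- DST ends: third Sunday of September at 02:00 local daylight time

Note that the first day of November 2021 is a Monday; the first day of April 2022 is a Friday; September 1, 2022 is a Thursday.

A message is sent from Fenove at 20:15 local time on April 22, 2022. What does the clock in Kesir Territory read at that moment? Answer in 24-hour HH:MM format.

21:45

1 November 2021 is a Monday, so Sundays fall on 7, 14, 21, 28; the last is November 28.
1 April 2022 is a Friday, so the first Monday is April 4 and the third is April 18.
April 22, 2022 does not fall between 28 November 2021 and 18 April 2022, so daylight saving is not in effect and Fenove is at UTC+08:00.
20:15 Fenove − 8h = 12:15 UTC.
1 April 2022 is a Friday, so the first Sunday is April 3 and the third is April 17.
1 September 2022 is a Thursday, so the first Sunday is September 4 and the third is September 18.
At the standard offset (UTC+08:30), 12:15 UTC + 8h30m = 20:45 Kesir Territory standard time.
The standard-time date in Kesir Territory, April 22, 2022, lies within the daylight-saving period (17 April – 18 September), so Kesir Territory is on daylight time, UTC+09:30.
12:15 UTC + 9h30m = 21:45 Kesir Territory.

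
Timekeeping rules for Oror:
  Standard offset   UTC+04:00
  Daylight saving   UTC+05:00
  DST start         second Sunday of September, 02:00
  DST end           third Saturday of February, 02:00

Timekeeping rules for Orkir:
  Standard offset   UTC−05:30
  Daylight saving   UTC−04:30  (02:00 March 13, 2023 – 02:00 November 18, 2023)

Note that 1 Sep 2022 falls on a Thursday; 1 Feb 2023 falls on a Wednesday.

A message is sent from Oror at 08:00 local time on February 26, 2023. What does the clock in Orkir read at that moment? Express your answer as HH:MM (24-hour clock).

22:30

1 September 2022 is a Thursday, so the first Sunday is September 4 and the second is September 11.
1 February 2023 is a Wednesday, so the first Saturday is February 4 and the third is February 18.
February 26, 2023 does not fall between 11 September 2022 and 18 February 2023, so daylight saving is not in effect and Oror is at UTC+04:00.
08:00 Oror − 4h = 04:00 UTC.
At the standard offset (UTC−05:30), 04:00 UTC − 5h30m = 22:30 Orkir standard time (rolling into the previous day, 25 February 2023).
Daylight saving runs 13 March – 18 November; the standard-time date in Orkir, February 25, 2023, is outside that window, so Orkir is on standard time at UTC−05:30.
04:00 UTC − 5h30m = 22:30 Orkir (rolling into the previous day, 25 February 2023).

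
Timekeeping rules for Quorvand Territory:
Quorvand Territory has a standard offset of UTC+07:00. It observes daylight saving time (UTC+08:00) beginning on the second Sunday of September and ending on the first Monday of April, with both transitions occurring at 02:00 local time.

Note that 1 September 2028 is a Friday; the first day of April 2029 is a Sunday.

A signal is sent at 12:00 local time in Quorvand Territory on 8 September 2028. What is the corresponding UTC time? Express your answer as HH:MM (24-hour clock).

05:00

1 September 2028 is a Friday, so the first Sunday is September 3 and the second is September 10.
1 April 2029 is a Sunday, so the first Monday is April 2.
8 September 2028 does not fall between 10 September 2028 and 2 April 2029, so daylight saving is not in effect and Quorvand Territory is at UTC+07:00.
12:00 local − 7h = 05:00 UTC.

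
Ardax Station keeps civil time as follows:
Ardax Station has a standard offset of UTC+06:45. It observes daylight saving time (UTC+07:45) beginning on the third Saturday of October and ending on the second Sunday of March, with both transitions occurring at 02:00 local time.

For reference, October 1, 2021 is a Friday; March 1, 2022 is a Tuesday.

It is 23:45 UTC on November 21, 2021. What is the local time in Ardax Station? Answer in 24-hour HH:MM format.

1 October 2021 is a Friday, so the first Saturday is October 2 and the third is October 16.
1 March 2022 is a Tuesday, so the first Sunday is March 6 and the second is March 13.
At the standard offset (UTC+06:45), 23:45 UTC + 6h45m = 06:30 Ardax Station standard time (rolling into the next day, 22 November 2021).
The standard-time date in Ardax Station, November 22, 2021, lies within the daylight-saving period (16 October 2021 – 13 March 2022), so Ardax Station is on daylight time, UTC+07:45.
23:45 UTC + 7h45m = 07:30 local (rolling into the next day, 22 November 2021).

07:30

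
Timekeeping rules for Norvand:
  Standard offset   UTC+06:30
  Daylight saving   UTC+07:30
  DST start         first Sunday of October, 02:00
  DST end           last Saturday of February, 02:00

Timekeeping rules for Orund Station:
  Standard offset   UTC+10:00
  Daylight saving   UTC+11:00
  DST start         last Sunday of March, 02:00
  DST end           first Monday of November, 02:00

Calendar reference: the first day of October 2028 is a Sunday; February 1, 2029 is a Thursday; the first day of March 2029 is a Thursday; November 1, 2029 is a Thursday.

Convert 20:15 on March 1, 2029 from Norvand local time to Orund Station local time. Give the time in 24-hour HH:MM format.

23:45

1 October 2028 is a Sunday, so the first Sunday is October 1.
1 February 2029 is a Thursday, so Saturdays fall on 3, 10, 17, 24; the last is February 24.
Daylight saving runs 1 October 2028 – 24 February 2029; March 1, 2029 is outside that window, so Norvand is on standard time at UTC+06:30.
20:15 Norvand − 6h30m = 13:45 UTC.
1 March 2029 is a Thursday, so Sundays fall on 4, 11, 18, 25; the last is March 25.
1 November 2029 is a Thursday, so the first Monday is November 5.
At the standard offset (UTC+10:00), 13:45 UTC + 10h = 23:45 Orund Station standard time.
The standard-time date in Orund Station, March 1, 2029, does not fall between 25 March and 5 November, so daylight saving is not in effect and Orund Station is at UTC+10:00.
13:45 UTC + 10h = 23:45 Orund Station.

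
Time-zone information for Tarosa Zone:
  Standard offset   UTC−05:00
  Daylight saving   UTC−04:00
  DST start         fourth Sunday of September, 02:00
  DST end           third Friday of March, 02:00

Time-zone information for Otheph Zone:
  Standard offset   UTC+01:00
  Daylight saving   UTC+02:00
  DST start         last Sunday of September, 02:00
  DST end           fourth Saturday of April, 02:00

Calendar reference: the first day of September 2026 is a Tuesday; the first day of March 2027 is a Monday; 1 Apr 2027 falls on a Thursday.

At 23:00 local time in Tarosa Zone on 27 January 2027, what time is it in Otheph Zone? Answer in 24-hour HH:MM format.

1 September 2026 is a Tuesday, so the first Sunday is September 6 and the fourth is September 27.
1 March 2027 is a Monday, so the first Friday is March 5 and the third is March 19.
27 January 2027 lies within the daylight-saving period (27 September 2026 – 19 March 2027), so Tarosa Zone is on daylight time, UTC−04:00.
23:00 Tarosa Zone + 4h = 03:00 UTC (rolling into the next day, 28 January 2027).
1 September 2026 is a Tuesday, so Sundays fall on 6, 13, 20, 27; the last is September 27.
1 April 2027 is a Thursday, so the first Saturday is April 3 and the fourth is April 24.
At the standard offset (UTC+01:00), 03:00 UTC + 1h = 04:00 Otheph Zone standard time.
The standard-time date in Otheph Zone, 28 January 2027, falls between 27 September 2026 and 24 April 2027, so daylight saving is in effect and Otheph Zone is at UTC+02:00.
03:00 UTC + 2h = 05:00 Otheph Zone.

05:00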